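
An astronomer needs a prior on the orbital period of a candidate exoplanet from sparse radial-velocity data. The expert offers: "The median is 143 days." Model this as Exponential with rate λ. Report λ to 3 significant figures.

λ ≈ 0.00485

Exponential median = ln 2 / λ, so λ = ln 2 / 143.0 = 0.00485.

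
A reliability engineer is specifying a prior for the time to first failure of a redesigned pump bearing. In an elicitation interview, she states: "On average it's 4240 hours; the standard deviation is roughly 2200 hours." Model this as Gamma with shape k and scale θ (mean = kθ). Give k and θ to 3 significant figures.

k ≈ 3.71, θ ≈ 1140

For Gamma(k, scale θ): mean = kθ, variance = kθ², so CV = 1/√k.
CV = SD/mean = 2200/4240 = 0.5189, hence k = 1/CV² = 3.71.
Then θ = mean/k = 4240/3.71 = 1140.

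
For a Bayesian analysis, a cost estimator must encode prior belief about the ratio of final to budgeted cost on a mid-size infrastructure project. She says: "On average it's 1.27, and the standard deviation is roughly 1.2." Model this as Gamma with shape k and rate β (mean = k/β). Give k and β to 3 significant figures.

For Gamma(k, rate β): mean = k/β, variance = k/β², so CV = 1/√k.
CV = SD/mean = 1.2/1.27 = 0.9449, hence k = 1/CV² = 1.12.
Then β = k/mean = 1.12/1.27 = 0.882.

k ≈ 1.12, β ≈ 0.882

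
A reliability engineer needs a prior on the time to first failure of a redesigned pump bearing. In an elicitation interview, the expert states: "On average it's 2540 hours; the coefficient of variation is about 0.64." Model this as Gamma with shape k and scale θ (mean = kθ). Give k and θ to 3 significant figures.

For Gamma(k, scale θ): mean = kθ, variance = kθ², so CV = 1/√k.
CV = 0.64, hence k = 1/CV² = 2.44.
Then θ = mean/k = 2540/2.44 = 1040.

k ≈ 2.44, θ ≈ 1040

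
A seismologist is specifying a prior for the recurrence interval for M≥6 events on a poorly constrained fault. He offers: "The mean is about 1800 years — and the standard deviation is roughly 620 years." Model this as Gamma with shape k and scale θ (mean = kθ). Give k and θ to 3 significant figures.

k ≈ 8.43, θ ≈ 214

For Gamma(k, scale θ): mean = kθ, variance = kθ², so CV = 1/√k.
CV = SD/mean = 620/1800 = 0.3444, hence k = 1/CV² = 8.43.
Then θ = mean/k = 1800/8.43 = 214.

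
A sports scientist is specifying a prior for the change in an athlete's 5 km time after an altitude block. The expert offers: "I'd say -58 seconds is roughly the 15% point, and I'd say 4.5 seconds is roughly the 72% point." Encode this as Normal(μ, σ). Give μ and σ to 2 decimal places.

For Normal(μ,σ), the p-quantile is μ + z_p·σ. Here z_{0.15} = -1.036, z_{0.72} = 0.5828.
So -58 = μ − 1.036σ and 4.5 = μ + 0.5828σ.
Subtracting: σ = (4.5 − -58)/(0.5828 − (-1.036)) = 38.60.
Then μ = -58 − (-1.036)·38.60 = -18.00.

μ = -18.00, σ = 38.60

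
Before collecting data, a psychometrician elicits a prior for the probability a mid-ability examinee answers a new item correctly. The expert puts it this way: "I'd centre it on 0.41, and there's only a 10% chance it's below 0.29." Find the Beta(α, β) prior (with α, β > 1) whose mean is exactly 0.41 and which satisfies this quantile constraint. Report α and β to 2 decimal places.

With mean 0.41 fixed, write α = 0.41s, β = 0.59s where s = α+β.
Need P(θ < 0.29) = 0.1 under Beta(0.41s, 0.59s). Normal approximation: (q−m)/√(m(1−m)/s) ≈ z_{0.1} = -1.28, so s ≈ 0.41·0.59·(-1.28)²/(0.29−0.41)² = 27.6.
At s = 27.6: P(θ<0.29) ≈ 0.095. Adjusting to match 0.1 gives s ≈ 26.52.
So α = 0.41·26.52 ≈ 10.87, β = 0.59·26.52 ≈ 15.65.

α ≈ 10.87, β ≈ 15.65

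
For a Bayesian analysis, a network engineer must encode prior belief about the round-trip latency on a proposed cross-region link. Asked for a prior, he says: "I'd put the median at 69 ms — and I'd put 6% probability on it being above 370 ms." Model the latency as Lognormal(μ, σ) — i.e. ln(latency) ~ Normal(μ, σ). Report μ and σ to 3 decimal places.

If T ~ Lognormal(μ,σ) then ln T ~ Normal(μ,σ), so the p-quantile of ln T is μ + z_p·σ.
ln(69) = 4.234 and ln(370) = 5.914; z_{0.5} = 0, z_{0.94} = 1.555.
σ = (5.914 − 4.234)/(1.555 − (0)) = 1.080.
μ = 4.234 − (0)·1.080 = 4.234.

μ ≈ 4.234, σ ≈ 1.080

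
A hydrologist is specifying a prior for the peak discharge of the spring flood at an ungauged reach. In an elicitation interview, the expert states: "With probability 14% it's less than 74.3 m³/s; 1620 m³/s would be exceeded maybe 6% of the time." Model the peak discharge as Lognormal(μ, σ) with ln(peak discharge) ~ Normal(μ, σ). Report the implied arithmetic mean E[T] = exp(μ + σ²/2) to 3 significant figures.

E[T] ≈ 521 m³/s

If T ~ Lognormal(μ,σ) then ln T ~ Normal(μ,σ), so the p-quantile of ln T is μ + z_p·σ.
ln(74.3) = 4.308 and ln(1620) = 7.39; z_{0.14} = -1.08, z_{0.94} = 1.555.
σ = (7.39 − 4.308)/(1.555 − (-1.08)) = 1.170.
μ = 4.308 − (-1.08)·1.170 = 5.572.
E[T] = exp(μ + σ²/2) = exp(5.572 + 0.6840) = 521 m³/s.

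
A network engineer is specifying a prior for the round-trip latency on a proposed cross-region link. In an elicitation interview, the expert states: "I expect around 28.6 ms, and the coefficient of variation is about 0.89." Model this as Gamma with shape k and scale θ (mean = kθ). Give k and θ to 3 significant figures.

k ≈ 1.26, θ ≈ 22.7

For Gamma(k, scale θ): mean = kθ, variance = kθ², so CV = 1/√k.
CV = 0.89, hence k = 1/CV² = 1.26.
Then θ = mean/k = 28.6/1.26 = 22.7.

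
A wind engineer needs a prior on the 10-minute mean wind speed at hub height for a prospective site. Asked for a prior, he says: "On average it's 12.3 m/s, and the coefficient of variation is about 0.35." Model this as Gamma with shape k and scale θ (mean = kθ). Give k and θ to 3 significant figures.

k ≈ 8.16, θ ≈ 1.51

For Gamma(k, scale θ): mean = kθ, variance = kθ², so CV = 1/√k.
CV = 0.35, hence k = 1/CV² = 8.16.
Then θ = mean/k = 12.3/8.16 = 1.51.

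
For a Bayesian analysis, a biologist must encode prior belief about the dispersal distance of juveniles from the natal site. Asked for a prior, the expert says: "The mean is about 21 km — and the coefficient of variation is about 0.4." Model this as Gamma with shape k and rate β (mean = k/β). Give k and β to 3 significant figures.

For Gamma(k, rate β): mean = k/β, variance = k/β², so CV = 1/√k.
CV = 0.4, hence k = 1/CV² = 6.25.
Then β = k/mean = 6.25/21 = 0.298.

k ≈ 6.25, β ≈ 0.298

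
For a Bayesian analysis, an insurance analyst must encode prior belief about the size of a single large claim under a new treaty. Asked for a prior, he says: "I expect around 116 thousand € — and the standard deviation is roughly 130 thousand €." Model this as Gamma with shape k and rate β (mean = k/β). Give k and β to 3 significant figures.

For Gamma(k, rate β): mean = k/β, variance = k/β², so CV = 1/√k.
CV = SD/mean = 130/116 = 1.121, hence k = 1/CV² = 0.796.
Then β = k/mean = 0.796/116 = 0.00686.

k ≈ 0.796, β ≈ 0.00686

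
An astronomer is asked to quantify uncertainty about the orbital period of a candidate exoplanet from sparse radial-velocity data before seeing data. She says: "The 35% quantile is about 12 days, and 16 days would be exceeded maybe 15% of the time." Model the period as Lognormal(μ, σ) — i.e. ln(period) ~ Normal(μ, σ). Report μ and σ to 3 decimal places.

If T ~ Lognormal(μ,σ) then ln T ~ Normal(μ,σ), so the p-quantile of ln T is μ + z_p·σ.
ln(12) = 2.485 and ln(16) = 2.773; z_{0.35} = -0.3853, z_{0.85} = 1.036.
σ = (2.773 − 2.485)/(1.036 − (-0.3853)) = 0.202.
μ = 2.485 − (-0.3853)·0.202 = 2.563.

μ ≈ 2.563, σ ≈ 0.202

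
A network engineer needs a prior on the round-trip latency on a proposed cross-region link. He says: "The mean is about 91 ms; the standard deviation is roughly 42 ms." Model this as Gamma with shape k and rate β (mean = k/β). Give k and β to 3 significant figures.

For Gamma(k, rate β): mean = k/β, variance = k/β², so CV = 1/√k.
CV = SD/mean = 42/91 = 0.4615, hence k = 1/CV² = 4.69.
Then β = k/mean = 4.69/91 = 0.0516.

k ≈ 4.69, β ≈ 0.0516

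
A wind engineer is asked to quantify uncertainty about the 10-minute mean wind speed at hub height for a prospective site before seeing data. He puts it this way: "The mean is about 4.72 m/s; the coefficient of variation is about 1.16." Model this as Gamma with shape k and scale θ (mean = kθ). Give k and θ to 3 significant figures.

k ≈ 0.743, θ ≈ 6.35

For Gamma(k, scale θ): mean = kθ, variance = kθ², so CV = 1/√k.
CV = 1.16, hence k = 1/CV² = 0.743.
Then θ = mean/k = 4.72/0.743 = 6.35.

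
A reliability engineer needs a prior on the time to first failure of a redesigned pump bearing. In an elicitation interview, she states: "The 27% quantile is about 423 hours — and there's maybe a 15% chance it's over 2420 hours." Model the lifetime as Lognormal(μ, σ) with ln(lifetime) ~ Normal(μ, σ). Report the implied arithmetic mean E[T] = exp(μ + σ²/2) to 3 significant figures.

If T ~ Lognormal(μ,σ) then ln T ~ Normal(μ,σ), so the p-quantile of ln T is μ + z_p·σ.
ln(423) = 6.047 and ln(2420) = 7.792; z_{0.27} = -0.6128, z_{0.85} = 1.036.
σ = (7.792 − 6.047)/(1.036 − (-0.6128)) = 1.058.
μ = 6.047 − (-0.6128)·1.058 = 6.695.
E[T] = exp(μ + σ²/2) = exp(6.695 + 0.5592) = 1410 hours.

E[T] ≈ 1410 hours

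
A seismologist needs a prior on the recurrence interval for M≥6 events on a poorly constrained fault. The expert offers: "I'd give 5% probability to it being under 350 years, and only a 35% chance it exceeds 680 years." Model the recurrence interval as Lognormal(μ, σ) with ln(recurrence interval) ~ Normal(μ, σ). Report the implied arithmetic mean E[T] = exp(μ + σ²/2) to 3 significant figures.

E[T] ≈ 632 years

If T ~ Lognormal(μ,σ) then ln T ~ Normal(μ,σ), so the p-quantile of ln T is μ + z_p·σ.
ln(350) = 5.858 and ln(680) = 6.522; z_{0.05} = -1.645, z_{0.65} = 0.3853.
σ = (6.522 − 5.858)/(0.3853 − (-1.645)) = 0.327.
μ = 5.858 − (-1.645)·0.327 = 6.396.
E[T] = exp(μ + σ²/2) = exp(6.396 + 0.0535) = 632 years.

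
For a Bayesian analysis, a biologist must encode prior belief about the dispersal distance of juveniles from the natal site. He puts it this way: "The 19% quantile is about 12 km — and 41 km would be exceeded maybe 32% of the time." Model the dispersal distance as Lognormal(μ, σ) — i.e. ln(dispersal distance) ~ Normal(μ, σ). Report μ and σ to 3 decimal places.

If T ~ Lognormal(μ,σ) then ln T ~ Normal(μ,σ), so the p-quantile of ln T is μ + z_p·σ.
ln(12) = 2.485 and ln(41) = 3.714; z_{0.19} = -0.8779, z_{0.68} = 0.4677.
σ = (3.714 − 2.485)/(0.4677 − (-0.8779)) = 0.913.
μ = 2.485 − (-0.8779)·0.913 = 3.287.

μ ≈ 3.287, σ ≈ 0.913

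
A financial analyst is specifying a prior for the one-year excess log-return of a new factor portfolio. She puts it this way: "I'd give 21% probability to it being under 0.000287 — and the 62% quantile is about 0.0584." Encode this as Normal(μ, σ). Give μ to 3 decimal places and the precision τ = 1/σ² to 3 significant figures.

For Normal(μ,σ), the p-quantile is μ + z_p·σ. Here z_{0.21} = -0.8064, z_{0.62} = 0.3055.
So 0.000287 = μ − 0.8064σ and 0.0584 = μ + 0.3055σ.
Subtracting: σ = (0.0584 − 0.000287)/(0.3055 − (-0.8064)) = 0.052.
Then μ = 0.000287 − (-0.8064)·0.052 = 0.042.
Precision τ = 1/σ² = 1/0.05226² = 366.

μ = 0.042, τ = 366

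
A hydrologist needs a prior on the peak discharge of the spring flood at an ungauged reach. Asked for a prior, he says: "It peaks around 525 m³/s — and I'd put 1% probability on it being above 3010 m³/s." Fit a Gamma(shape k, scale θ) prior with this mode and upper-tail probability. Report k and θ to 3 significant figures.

k ≈ 2.23, θ ≈ 426

Gamma(k,θ) with k>1 has mode (k−1)θ, so θ = 525/(k−1).
Need P(X < 3010) = 0.99 with θ tied to k this way. Start at k = 2, θ = 525: P(X<3010) ≈ 0.978.
Too low — raise k to concentrate. Iterating converges to k ≈ 2.23.
Then θ = 525/(2.23−1) ≈ 426.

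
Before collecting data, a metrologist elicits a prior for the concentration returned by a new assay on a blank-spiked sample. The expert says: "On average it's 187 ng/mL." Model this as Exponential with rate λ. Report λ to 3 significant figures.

Exponential mean = 1/λ, so λ = 1/187.0 = 0.00535.

λ ≈ 0.00535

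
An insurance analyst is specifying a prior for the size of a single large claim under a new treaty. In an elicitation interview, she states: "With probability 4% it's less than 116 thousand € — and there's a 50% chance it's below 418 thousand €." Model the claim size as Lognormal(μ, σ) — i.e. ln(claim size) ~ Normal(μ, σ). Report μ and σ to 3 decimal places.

If T ~ Lognormal(μ,σ) then ln T ~ Normal(μ,σ), so the p-quantile of ln T is μ + z_p·σ.
ln(116) = 4.754 and ln(418) = 6.035; z_{0.04} = -1.751, z_{0.5} = 0.
σ = (6.035 − 4.754)/(0 − (-1.751)) = 0.732.
μ = 4.754 − (-1.751)·0.732 = 6.035.

μ ≈ 6.035, σ ≈ 0.732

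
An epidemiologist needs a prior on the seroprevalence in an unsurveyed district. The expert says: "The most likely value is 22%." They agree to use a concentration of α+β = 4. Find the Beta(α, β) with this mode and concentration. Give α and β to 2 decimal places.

For α,β > 1 the Beta mode is (α−1)/(α+β−2). With α+β = 4, the mode is (α−1)/2.
Set (α−1)/2 = 0.22 → α = 1 + 0.22·2 = 1.44.
β = 4 − α = 2.56.

α = 1.44, β = 2.56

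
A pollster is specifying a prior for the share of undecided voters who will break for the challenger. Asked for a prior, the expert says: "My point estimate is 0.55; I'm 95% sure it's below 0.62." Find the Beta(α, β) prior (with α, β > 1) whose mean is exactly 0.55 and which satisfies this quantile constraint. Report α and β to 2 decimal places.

α ≈ 73.78, β ≈ 60.36

With mean 0.55 fixed, write α = 0.55s, β = 0.45s where s = α+β.
Need P(θ < 0.62) = 0.95 under Beta(0.55s, 0.45s). Normal approximation: (q−m)/√(m(1−m)/s) ≈ z_{0.95} = 1.64, so s ≈ 0.55·0.45·(1.64)²/(0.62−0.55)² = 136.7.
At s = 136.7: P(θ<0.62) ≈ 0.952. Adjusting to match 0.95 gives s ≈ 134.14.
So α = 0.55·134.14 ≈ 73.78, β = 0.45·134.14 ≈ 60.36.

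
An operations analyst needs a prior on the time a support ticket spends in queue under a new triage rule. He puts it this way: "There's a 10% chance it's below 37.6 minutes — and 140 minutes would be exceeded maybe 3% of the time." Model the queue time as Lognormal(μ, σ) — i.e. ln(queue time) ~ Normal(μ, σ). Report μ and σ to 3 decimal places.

If T ~ Lognormal(μ,σ) then ln T ~ Normal(μ,σ), so the p-quantile of ln T is μ + z_p·σ.
ln(37.6) = 3.627 and ln(140) = 4.942; z_{0.1} = -1.282, z_{0.97} = 1.881.
σ = (4.942 − 3.627)/(1.881 − (-1.282)) = 0.416.
μ = 3.627 − (-1.282)·0.416 = 4.160.

μ ≈ 4.160, σ ≈ 0.416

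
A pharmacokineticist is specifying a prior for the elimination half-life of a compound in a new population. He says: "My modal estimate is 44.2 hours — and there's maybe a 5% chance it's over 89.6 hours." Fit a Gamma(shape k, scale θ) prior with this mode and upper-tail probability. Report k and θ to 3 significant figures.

Gamma(k,θ) with k>1 has mode (k−1)θ, so θ = 44.2/(k−1).
Need P(X < 89.6) = 0.95 with θ tied to k this way. Start at k = 2, θ = 44.2: P(X<89.6) ≈ 0.601.
Too low — raise k to concentrate. Iterating converges to k ≈ 6.55.
Then θ = 44.2/(6.55−1) ≈ 7.97.

k ≈ 6.55, θ ≈ 7.97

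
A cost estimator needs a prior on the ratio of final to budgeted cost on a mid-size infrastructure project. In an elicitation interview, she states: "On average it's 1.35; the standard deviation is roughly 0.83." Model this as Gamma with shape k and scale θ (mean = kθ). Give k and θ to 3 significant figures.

k ≈ 2.65, θ ≈ 0.51

For Gamma(k, scale θ): mean = kθ, variance = kθ², so CV = 1/√k.
CV = SD/mean = 0.83/1.35 = 0.6148, hence k = 1/CV² = 2.65.
Then θ = mean/k = 1.35/2.65 = 0.51.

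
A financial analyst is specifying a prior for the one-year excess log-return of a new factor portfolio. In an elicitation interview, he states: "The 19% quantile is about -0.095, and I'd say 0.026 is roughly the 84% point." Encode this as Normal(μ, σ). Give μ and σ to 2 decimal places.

μ = -0.04, σ = 0.06

For Normal(μ,σ), the p-quantile is μ + z_p·σ. Here z_{0.19} = -0.8779, z_{0.84} = 0.9945.
So -0.095 = μ − 0.8779σ and 0.026 = μ + 0.9945σ.
Subtracting: σ = (0.026 − -0.095)/(0.9945 − (-0.8779)) = 0.06.
Then μ = -0.095 − (-0.8779)·0.06 = -0.04.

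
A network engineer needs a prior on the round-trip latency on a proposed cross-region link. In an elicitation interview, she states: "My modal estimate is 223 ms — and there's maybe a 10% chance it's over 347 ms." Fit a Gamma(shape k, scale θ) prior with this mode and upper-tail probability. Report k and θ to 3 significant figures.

Gamma(k,θ) with k>1 has mode (k−1)θ, so θ = 223/(k−1).
Need P(X < 347) = 0.9 with θ tied to k this way. Start at k = 2, θ = 223: P(X<347) ≈ 0.461.
Too low — raise k to concentrate. Iterating converges to k ≈ 10.6.
Then θ = 223/(10.6−1) ≈ 23.3.

k ≈ 10.6, θ ≈ 23.3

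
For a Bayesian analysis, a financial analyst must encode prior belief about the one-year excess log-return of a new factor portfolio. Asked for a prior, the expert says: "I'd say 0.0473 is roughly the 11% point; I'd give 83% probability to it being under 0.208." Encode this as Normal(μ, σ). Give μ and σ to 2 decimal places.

The p-quantile of Normal(μ,σ) is μ + z_p·σ, with z_{0.11} = -1.227 and z_{0.83} = 0.9542.
Eliminate σ: μ = (z₂·x₁ − z₁·x₂)/(z₂ − z₁) = (0.9542·0.0473 − (-1.227)·0.208)/2.181 = 0.14.
Then σ = (x₂ − x₁)/(z₂ − z₁) = (0.208 − 0.0473)/2.181 = 0.07.

μ = 0.14, σ = 0.07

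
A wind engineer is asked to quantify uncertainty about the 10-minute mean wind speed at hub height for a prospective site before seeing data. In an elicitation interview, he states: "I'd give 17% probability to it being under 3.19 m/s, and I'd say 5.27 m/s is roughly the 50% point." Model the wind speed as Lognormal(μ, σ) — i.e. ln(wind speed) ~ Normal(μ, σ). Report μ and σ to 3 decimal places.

μ ≈ 1.662, σ ≈ 0.526

If T ~ Lognormal(μ,σ) then ln T ~ Normal(μ,σ), so the p-quantile of ln T is μ + z_p·σ.
ln(3.19) = 1.16 and ln(5.27) = 1.662; z_{0.17} = -0.9542, z_{0.5} = 0.
σ = (1.662 − 1.16)/(0 − (-0.9542)) = 0.526.
μ = 1.16 − (-0.9542)·0.526 = 1.662.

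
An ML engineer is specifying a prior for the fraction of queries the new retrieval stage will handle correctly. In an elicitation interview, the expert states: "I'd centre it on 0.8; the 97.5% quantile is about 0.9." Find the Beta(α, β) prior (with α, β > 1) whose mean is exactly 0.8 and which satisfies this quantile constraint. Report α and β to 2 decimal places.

α ≈ 37.71, β ≈ 9.43

With mean 0.8 fixed, write α = 0.8s, β = 0.2s where s = α+β.
Need P(θ < 0.9) = 0.975 under Beta(0.8s, 0.2s). Normal approximation: (q−m)/√(m(1−m)/s) ≈ z_{0.975} = 1.96, so s ≈ 0.8·0.2·(1.96)²/(0.9−0.8)² = 61.5.
At s = 61.5: P(θ<0.9) ≈ 0.988. Adjusting to match 0.975 gives s ≈ 47.14.
So α = 0.8·47.14 ≈ 37.71, β = 0.2·47.14 ≈ 9.43.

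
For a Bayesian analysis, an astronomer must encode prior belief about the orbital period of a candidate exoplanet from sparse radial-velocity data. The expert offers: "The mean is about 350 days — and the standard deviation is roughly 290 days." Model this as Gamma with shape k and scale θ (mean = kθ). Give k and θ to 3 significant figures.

k ≈ 1.46, θ ≈ 240

For Gamma(k, scale θ): mean = kθ, variance = kθ², so CV = 1/√k.
CV = SD/mean = 290/350 = 0.8286, hence k = 1/CV² = 1.46.
Then θ = mean/k = 350/1.46 = 240.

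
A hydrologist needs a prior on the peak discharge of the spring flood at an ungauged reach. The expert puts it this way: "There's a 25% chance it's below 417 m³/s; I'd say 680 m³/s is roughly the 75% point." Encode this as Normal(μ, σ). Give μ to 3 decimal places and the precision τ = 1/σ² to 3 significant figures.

For Normal(μ,σ), the p-quantile is μ + z_p·σ. Here z_{0.25} = -0.6745, z_{0.75} = 0.6745.
So 417 = μ − 0.6745σ and 680 = μ + 0.6745σ.
Subtracting: σ = (680 − 417)/(0.6745 − (-0.6745)) = 194.962.
Then μ = 417 − (-0.6745)·194.962 = 548.500.
Precision τ = 1/σ² = 1/195² = 2.63e-05.

μ = 548.500, τ = 2.63e-05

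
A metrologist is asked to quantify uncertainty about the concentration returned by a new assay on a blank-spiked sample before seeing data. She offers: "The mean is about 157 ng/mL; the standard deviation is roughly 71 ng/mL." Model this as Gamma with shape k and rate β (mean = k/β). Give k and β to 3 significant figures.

k ≈ 4.89, β ≈ 0.0311

For Gamma(k, rate β): mean = k/β, variance = k/β², so CV = 1/√k.
CV = SD/mean = 71/157 = 0.4522, hence k = 1/CV² = 4.89.
Then β = k/mean = 4.89/157 = 0.0311.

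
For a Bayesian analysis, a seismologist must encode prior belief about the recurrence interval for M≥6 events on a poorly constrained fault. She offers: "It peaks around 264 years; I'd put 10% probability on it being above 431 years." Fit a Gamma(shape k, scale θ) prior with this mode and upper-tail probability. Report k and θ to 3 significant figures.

k ≈ 8.84, θ ≈ 33.7

Gamma(k,θ) with k>1 has mode (k−1)θ, so θ = 264/(k−1).
Need P(X < 431) = 0.9 with θ tied to k this way. Start at k = 2, θ = 264: P(X<431) ≈ 0.486.
Too low — raise k to concentrate. Iterating converges to k ≈ 8.84.
Then θ = 264/(8.84−1) ≈ 33.7.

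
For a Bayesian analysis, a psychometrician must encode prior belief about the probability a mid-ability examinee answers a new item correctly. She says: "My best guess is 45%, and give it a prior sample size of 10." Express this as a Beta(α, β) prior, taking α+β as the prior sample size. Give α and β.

α = 4.5, β = 5.5

Under the effective-sample-size interpretation, Beta(α, β) has prior mean α/(α+β) and prior sample size α+β.
So α+β = 10 and α/(α+β) = 0.45, giving α = 0.45·10 = 4.5 and β = 10 − 4.5 = 5.5.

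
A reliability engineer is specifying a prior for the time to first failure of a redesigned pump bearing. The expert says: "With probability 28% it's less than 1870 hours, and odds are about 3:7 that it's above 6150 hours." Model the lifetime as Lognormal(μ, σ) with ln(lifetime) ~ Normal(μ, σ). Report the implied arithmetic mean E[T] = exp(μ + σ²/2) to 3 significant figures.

E[T] ≈ 6240 hours

If T ~ Lognormal(μ,σ) then ln T ~ Normal(μ,σ), so the p-quantile of ln T is μ + z_p·σ.
ln(1870) = 7.534 and ln(6150) = 8.724; z_{0.28} = -0.5828, z_{0.7} = 0.5244.
σ = (8.724 − 7.534)/(0.5244 − (-0.5828)) = 1.075.
μ = 7.534 − (-0.5828)·1.075 = 8.160.
E[T] = exp(μ + σ²/2) = exp(8.160 + 0.5780) = 6240 hours.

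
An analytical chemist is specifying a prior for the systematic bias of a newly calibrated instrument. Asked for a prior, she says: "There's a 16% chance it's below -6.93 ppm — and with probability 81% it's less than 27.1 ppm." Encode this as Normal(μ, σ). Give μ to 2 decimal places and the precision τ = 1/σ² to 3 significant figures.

For Normal(μ,σ), the p-quantile is μ + z_p·σ. Here z_{0.16} = -0.9945, z_{0.81} = 0.8779.
So -6.93 = μ − 0.9945σ and 27.1 = μ + 0.8779σ.
Subtracting: σ = (27.1 − -6.93)/(0.8779 − (-0.9945)) = 18.17.
Then μ = -6.93 − (-0.9945)·18.17 = 11.14.
Precision τ = 1/σ² = 1/18.17² = 0.00303.

μ = 11.14, τ = 0.00303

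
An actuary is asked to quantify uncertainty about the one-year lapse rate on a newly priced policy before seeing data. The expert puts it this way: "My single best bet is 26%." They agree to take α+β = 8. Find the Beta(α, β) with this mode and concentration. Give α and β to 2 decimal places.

For α,β > 1 the Beta mode is (α−1)/(α+β−2). With α+β = 8, the mode is (α−1)/6.
Set (α−1)/6 = 0.26 → α = 1 + 0.26·6 = 2.56.
β = 8 − α = 5.44.

α = 2.56, β = 5.44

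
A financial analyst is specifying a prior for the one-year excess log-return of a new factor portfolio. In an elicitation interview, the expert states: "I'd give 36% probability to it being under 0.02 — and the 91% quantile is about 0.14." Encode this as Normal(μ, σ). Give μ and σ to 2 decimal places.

The p-quantile of Normal(μ,σ) is μ + z_p·σ, with z_{0.36} = -0.3585 and z_{0.91} = 1.341.
Eliminate σ: μ = (z₂·x₁ − z₁·x₂)/(z₂ − z₁) = (1.341·0.02 − (-0.3585)·0.14)/1.699 = 0.05.
Then σ = (x₂ − x₁)/(z₂ − z₁) = (0.14 − 0.02)/1.699 = 0.07.

μ = 0.05, σ = 0.07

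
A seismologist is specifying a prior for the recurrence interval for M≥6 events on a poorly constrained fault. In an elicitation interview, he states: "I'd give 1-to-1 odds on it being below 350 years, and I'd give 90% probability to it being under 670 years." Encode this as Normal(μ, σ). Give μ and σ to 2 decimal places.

μ = 350.00, σ = 249.70

For Normal(μ,σ), the p-quantile is μ + z_p·σ. Here z_{0.5} = 0, z_{0.9} = 1.282.
So 350 = μ + 0σ and 670 = μ + 1.282σ.
Subtracting: σ = (670 − 350)/(1.282 − (0)) = 249.70.
Then μ = 350 − (0)·249.70 = 350.00.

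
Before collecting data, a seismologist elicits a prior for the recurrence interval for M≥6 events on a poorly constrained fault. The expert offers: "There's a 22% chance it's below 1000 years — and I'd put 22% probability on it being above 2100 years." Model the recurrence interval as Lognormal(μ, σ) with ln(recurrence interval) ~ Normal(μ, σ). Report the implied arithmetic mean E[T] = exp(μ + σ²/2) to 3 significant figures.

If T ~ Lognormal(μ,σ) then ln T ~ Normal(μ,σ), so the p-quantile of ln T is μ + z_p·σ.
ln(1000) = 6.908 and ln(2100) = 7.65; z_{0.22} = -0.7722, z_{0.78} = 0.7722.
σ = (7.65 − 6.908)/(0.7722 − (-0.7722)) = 0.480.
μ = 6.908 − (-0.7722)·0.480 = 7.279.
E[T] = exp(μ + σ²/2) = exp(7.279 + 0.1154) = 1630 years.

E[T] ≈ 1630 years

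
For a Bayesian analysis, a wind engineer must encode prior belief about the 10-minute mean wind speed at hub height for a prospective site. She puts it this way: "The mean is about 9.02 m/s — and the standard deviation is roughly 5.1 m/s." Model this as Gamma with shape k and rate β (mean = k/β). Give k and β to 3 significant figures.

k ≈ 3.13, β ≈ 0.347

For Gamma(k, rate β): mean = k/β, variance = k/β², so CV = 1/√k.
CV = SD/mean = 5.1/9.02 = 0.5654, hence k = 1/CV² = 3.13.
Then β = k/mean = 3.13/9.02 = 0.347.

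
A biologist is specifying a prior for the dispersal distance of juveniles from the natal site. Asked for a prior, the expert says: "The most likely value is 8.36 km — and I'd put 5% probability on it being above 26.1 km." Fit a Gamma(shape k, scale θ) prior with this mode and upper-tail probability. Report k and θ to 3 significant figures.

Gamma(k,θ) with k>1 has mode (k−1)θ, so θ = 8.36/(k−1).
Need P(X < 26.1) = 0.95 with θ tied to k this way. Start at k = 2, θ = 8.36: P(X<26.1) ≈ 0.818.
Too low — raise k to concentrate. Iterating converges to k ≈ 3.03.
Then θ = 8.36/(3.03−1) ≈ 4.11.

k ≈ 3.03, θ ≈ 4.11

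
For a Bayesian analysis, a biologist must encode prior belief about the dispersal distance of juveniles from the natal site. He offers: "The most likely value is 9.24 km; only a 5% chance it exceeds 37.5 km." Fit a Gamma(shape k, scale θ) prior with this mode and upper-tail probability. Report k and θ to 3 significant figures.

Gamma(k,θ) with k>1 has mode (k−1)θ, so θ = 9.24/(k−1).
Need P(X < 37.5) = 0.95 with θ tied to k this way. Start at k = 2, θ = 9.24: P(X<37.5) ≈ 0.913.
Too low — raise k to concentrate. Iterating converges to k ≈ 2.28.
Then θ = 9.24/(2.28−1) ≈ 7.23.

k ≈ 2.28, θ ≈ 7.23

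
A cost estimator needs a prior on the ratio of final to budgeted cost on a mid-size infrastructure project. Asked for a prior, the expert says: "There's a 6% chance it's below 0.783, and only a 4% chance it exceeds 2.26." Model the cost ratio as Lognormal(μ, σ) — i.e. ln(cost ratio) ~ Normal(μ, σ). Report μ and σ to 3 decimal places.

If T ~ Lognormal(μ,σ) then ln T ~ Normal(μ,σ), so the p-quantile of ln T is μ + z_p·σ.
ln(0.783) = -0.2446 and ln(2.26) = 0.8154; z_{0.06} = -1.555, z_{0.96} = 1.751.
σ = (0.8154 − -0.2446)/(1.751 − (-1.555)) = 0.321.
μ = -0.2446 − (-1.555)·0.321 = 0.254.

μ ≈ 0.254, σ ≈ 0.321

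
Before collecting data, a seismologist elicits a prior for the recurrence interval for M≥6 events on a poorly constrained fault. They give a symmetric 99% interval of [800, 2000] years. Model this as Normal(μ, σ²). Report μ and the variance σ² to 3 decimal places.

μ = 1400.000, σ² = 54258.570

A symmetric 99% interval runs μ ± z·σ with z = 2.576.
Half-width = 600, so σ = 600/2.576 = 232.9347 and σ² = 54258.570.
μ is the interval midpoint, 1400.000.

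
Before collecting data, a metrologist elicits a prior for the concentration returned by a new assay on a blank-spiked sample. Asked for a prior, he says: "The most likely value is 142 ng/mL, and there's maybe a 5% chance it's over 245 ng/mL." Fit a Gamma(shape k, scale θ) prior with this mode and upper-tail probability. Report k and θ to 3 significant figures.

Gamma(k,θ) with k>1 has mode (k−1)θ, so θ = 142/(k−1).
Need P(X < 245) = 0.95 with θ tied to k this way. Start at k = 2, θ = 142: P(X<245) ≈ 0.515.
Too low — raise k to concentrate. Iterating converges to k ≈ 10.4.
Then θ = 142/(10.4−1) ≈ 15.1.

k ≈ 10.4, θ ≈ 15.1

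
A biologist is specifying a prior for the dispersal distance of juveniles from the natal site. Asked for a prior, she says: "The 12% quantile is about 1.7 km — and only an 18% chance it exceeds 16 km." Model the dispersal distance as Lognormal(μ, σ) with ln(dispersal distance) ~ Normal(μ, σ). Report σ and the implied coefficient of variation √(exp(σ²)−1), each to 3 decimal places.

If T ~ Lognormal(μ,σ) then ln T ~ Normal(μ,σ), so the p-quantile of ln T is μ + z_p·σ.
ln(1.7) = 0.5306 and ln(16) = 2.773; z_{0.12} = -1.175, z_{0.82} = 0.9154.
σ = (2.773 − 0.5306)/(0.9154 − (-1.175)) = 1.073.
μ = 0.5306 − (-1.175)·1.073 = 1.791.
CV = √(exp(σ²)−1) = √(exp(1.1503)−1) = 1.469.

σ ≈ 1.073, CV ≈ 1.469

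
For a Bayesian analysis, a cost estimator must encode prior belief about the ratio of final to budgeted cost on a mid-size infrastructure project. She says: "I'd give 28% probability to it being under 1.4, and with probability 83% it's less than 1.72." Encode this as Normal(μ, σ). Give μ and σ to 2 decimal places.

For Normal(μ,σ), the p-quantile is μ + z_p·σ. Here z_{0.28} = -0.5828, z_{0.83} = 0.9542.
So 1.4 = μ − 0.5828σ and 1.72 = μ + 0.9542σ.
Subtracting: σ = (1.72 − 1.4)/(0.9542 − (-0.5828)) = 0.21.
Then μ = 1.4 − (-0.5828)·0.21 = 1.52.

μ = 1.52, σ = 0.21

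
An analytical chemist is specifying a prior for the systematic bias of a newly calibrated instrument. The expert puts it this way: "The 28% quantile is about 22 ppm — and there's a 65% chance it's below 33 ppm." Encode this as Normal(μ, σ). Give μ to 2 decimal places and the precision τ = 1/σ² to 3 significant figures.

The p-quantile of Normal(μ,σ) is μ + z_p·σ, with z_{0.28} = -0.5828 and z_{0.65} = 0.3853.
Eliminate σ: μ = (z₂·x₁ − z₁·x₂)/(z₂ − z₁) = (0.3853·22 − (-0.5828)·33)/0.9682 = 28.62.
Then σ = (x₂ − x₁)/(z₂ − z₁) = (33 − 22)/0.9682 = 11.36.
Precision τ = 1/σ² = 1/11.36² = 0.00775.

μ = 28.62, τ = 0.00775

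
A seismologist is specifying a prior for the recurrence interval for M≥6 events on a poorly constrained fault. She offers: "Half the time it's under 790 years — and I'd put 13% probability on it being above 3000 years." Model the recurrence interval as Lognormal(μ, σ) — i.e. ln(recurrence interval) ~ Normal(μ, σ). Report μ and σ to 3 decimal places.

μ ≈ 6.672, σ ≈ 1.185

If T ~ Lognormal(μ,σ) then ln T ~ Normal(μ,σ), so the p-quantile of ln T is μ + z_p·σ.
ln(790) = 6.672 and ln(3000) = 8.006; z_{0.5} = 0, z_{0.87} = 1.126.
σ = (8.006 − 6.672)/(1.126 − (0)) = 1.185.
μ = 6.672 − (0)·1.185 = 6.672.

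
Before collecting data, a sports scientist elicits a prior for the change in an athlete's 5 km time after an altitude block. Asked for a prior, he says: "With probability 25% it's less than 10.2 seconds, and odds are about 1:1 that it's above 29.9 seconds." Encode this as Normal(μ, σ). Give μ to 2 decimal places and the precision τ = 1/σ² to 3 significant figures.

μ = 29.90, τ = 0.00117

The p-quantile of Normal(μ,σ) is μ + z_p·σ, with z_{0.25} = -0.6745 and z_{0.5} = 0.
Eliminate σ: μ = (z₂·x₁ − z₁·x₂)/(z₂ − z₁) = (0·10.2 − (-0.6745)·29.9)/0.6745 = 29.90.
Then σ = (x₂ − x₁)/(z₂ − z₁) = (29.9 − 10.2)/0.6745 = 29.21.
Precision τ = 1/σ² = 1/29.21² = 0.00117.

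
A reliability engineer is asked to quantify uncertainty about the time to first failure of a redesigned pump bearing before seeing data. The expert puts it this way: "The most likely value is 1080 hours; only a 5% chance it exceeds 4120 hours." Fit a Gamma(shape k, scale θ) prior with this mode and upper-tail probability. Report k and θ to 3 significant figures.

k ≈ 2.42, θ ≈ 762

Gamma(k,θ) with k>1 has mode (k−1)θ, so θ = 1080/(k−1).
Need P(X < 4120) = 0.95 with θ tied to k this way. Start at k = 2, θ = 1080: P(X<4120) ≈ 0.894.
Too low — raise k to concentrate. Iterating converges to k ≈ 2.42.
Then θ = 1080/(2.42−1) ≈ 762.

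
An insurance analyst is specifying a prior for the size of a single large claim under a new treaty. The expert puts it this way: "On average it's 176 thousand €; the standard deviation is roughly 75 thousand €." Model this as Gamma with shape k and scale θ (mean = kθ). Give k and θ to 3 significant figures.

For Gamma(k, scale θ): mean = kθ, variance = kθ², so CV = 1/√k.
CV = SD/mean = 75/176 = 0.4261, hence k = 1/CV² = 5.51.
Then θ = mean/k = 176/5.51 = 32.

k ≈ 5.51, θ ≈ 32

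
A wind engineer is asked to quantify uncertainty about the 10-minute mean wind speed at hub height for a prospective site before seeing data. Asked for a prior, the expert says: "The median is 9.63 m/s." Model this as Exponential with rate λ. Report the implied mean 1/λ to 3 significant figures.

mean ≈ 13.9 m/s

Exponential median = ln 2 / λ, so λ = ln 2 / 9.63 = 0.072.
Mean = 1/λ = 13.9 m/s.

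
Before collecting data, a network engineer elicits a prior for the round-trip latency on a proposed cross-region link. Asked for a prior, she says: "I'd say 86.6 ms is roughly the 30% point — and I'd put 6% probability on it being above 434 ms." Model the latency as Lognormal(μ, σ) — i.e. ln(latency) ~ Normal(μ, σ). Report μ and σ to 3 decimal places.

If T ~ Lognormal(μ,σ) then ln T ~ Normal(μ,σ), so the p-quantile of ln T is μ + z_p·σ.
ln(86.6) = 4.461 and ln(434) = 6.073; z_{0.3} = -0.5244, z_{0.94} = 1.555.
σ = (6.073 − 4.461)/(1.555 − (-0.5244)) = 0.775.
μ = 4.461 − (-0.5244)·0.775 = 4.868.

μ ≈ 4.868, σ ≈ 0.775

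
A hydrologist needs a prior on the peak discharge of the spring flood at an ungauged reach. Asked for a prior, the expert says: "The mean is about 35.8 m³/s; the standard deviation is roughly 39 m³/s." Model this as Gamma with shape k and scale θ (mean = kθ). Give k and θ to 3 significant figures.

k ≈ 0.843, θ ≈ 42.5

For Gamma(k, scale θ): mean = kθ, variance = kθ², so CV = 1/√k.
CV = SD/mean = 39/35.8 = 1.089, hence k = 1/CV² = 0.843.
Then θ = mean/k = 35.8/0.843 = 42.5.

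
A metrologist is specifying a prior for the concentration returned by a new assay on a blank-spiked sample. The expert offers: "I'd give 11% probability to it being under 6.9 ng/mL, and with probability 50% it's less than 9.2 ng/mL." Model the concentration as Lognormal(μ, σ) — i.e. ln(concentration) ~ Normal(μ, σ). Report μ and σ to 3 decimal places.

If T ~ Lognormal(μ,σ) then ln T ~ Normal(μ,σ), so the p-quantile of ln T is μ + z_p·σ.
ln(6.9) = 1.932 and ln(9.2) = 2.219; z_{0.11} = -1.227, z_{0.5} = 0.
σ = (2.219 − 1.932)/(0 − (-1.227)) = 0.235.
μ = 1.932 − (-1.227)·0.235 = 2.219.

μ ≈ 2.219, σ ≈ 0.235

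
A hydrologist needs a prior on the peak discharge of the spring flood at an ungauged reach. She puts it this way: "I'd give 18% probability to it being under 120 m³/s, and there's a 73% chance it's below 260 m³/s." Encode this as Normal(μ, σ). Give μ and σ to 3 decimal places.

μ = 203.859, σ = 91.612

The p-quantile of Normal(μ,σ) is μ + z_p·σ, with z_{0.18} = -0.9154 and z_{0.73} = 0.6128.
Eliminate σ: μ = (z₂·x₁ − z₁·x₂)/(z₂ − z₁) = (0.6128·120 − (-0.9154)·260)/1.528 = 203.859.
Then σ = (x₂ − x₁)/(z₂ − z₁) = (260 − 120)/1.528 = 91.612.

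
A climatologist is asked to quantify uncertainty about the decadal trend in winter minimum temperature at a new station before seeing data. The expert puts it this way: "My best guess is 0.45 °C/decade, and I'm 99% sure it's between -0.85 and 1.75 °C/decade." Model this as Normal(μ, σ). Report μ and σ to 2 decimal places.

μ = 0.45, σ = 0.50

A symmetric 99% interval runs μ ± z·σ with z = 2.576.
Half-width = 1.3, so σ = 1.3/2.576 = 0.50.
μ is the stated best guess, 0.45.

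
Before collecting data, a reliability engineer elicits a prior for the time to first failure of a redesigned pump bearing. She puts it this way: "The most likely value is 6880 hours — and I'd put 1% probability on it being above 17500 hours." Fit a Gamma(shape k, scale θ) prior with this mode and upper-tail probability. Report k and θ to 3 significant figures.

k ≈ 6.37, θ ≈ 1280

Gamma(k,θ) with k>1 has mode (k−1)θ, so θ = 6880/(k−1).
Need P(X < 17500) = 0.99 with θ tied to k this way. Start at k = 2, θ = 6880: P(X<17500) ≈ 0.722.
Too low — raise k to concentrate. Iterating converges to k ≈ 6.37.
Then θ = 6880/(6.37−1) ≈ 1280.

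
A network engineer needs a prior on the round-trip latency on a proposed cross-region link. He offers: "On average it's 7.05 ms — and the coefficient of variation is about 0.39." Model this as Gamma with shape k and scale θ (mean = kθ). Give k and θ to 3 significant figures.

k ≈ 6.57, θ ≈ 1.07

For Gamma(k, scale θ): mean = kθ, variance = kθ², so CV = 1/√k.
CV = 0.39, hence k = 1/CV² = 6.57.
Then θ = mean/k = 7.05/6.57 = 1.07.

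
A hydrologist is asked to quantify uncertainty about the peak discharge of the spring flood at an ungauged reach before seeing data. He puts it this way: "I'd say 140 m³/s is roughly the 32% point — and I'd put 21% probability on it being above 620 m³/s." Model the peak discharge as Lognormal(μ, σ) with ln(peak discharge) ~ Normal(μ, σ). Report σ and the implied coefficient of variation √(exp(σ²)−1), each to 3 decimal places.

If T ~ Lognormal(μ,σ) then ln T ~ Normal(μ,σ), so the p-quantile of ln T is μ + z_p·σ.
ln(140) = 4.942 and ln(620) = 6.43; z_{0.32} = -0.4677, z_{0.79} = 0.8064.
σ = (6.43 − 4.942)/(0.8064 − (-0.4677)) = 1.168.
μ = 4.942 − (-0.4677)·1.168 = 5.488.
CV = √(exp(σ²)−1) = √(exp(1.3640)−1) = 1.706.

σ ≈ 1.168, CV ≈ 1.706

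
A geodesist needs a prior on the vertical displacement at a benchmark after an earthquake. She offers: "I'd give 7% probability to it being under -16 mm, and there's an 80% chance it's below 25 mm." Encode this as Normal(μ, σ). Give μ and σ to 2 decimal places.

μ = 10.11, σ = 17.69

The p-quantile of Normal(μ,σ) is μ + z_p·σ, with z_{0.07} = -1.476 and z_{0.8} = 0.8416.
Eliminate σ: μ = (z₂·x₁ − z₁·x₂)/(z₂ − z₁) = (0.8416·-16 − (-1.476)·25)/2.317 = 10.11.
Then σ = (x₂ − x₁)/(z₂ − z₁) = (25 − -16)/2.317 = 17.69.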